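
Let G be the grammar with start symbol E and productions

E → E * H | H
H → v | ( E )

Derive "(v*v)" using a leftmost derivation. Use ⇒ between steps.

E ⇒ H ⇒ (E) ⇒ (E*H) ⇒ (H*H) ⇒ (v*H) ⇒ (v*v)

E ⇒ H   [E → H]
H ⇒ (E)   [H → ( E )]
(E) ⇒ (E*H)   [E → E * H]
(E*H) ⇒ (H*H)   [E → H]
(H*H) ⇒ (v*H)   [H → v]
(v*H) ⇒ (v*v)   [H → v]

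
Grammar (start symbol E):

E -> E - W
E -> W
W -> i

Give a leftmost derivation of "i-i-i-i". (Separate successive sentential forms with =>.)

E => E-W => E-W-W => E-W-W-W => W-W-W-W => i-W-W-W => i-i-W-W => i-i-i-W => i-i-i-i

E => E-W   [E -> E - W]
E-W => E-W-W   [E -> E - W]
E-W-W => E-W-W-W   [E -> E - W]
E-W-W-W => W-W-W-W   [E -> W]
W-W-W-W => i-W-W-W   [W -> i]
i-W-W-W => i-i-W-W   [W -> i]
i-i-W-W => i-i-i-W   [W -> i]
i-i-i-W => i-i-i-i   [W -> i]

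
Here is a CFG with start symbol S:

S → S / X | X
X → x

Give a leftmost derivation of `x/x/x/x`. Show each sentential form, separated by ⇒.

S⇒S/X⇒S/X/X⇒S/X/X/X⇒X/X/X/X⇒x/X/X/X⇒x/x/X/X⇒x/x/x/X⇒x/x/x/x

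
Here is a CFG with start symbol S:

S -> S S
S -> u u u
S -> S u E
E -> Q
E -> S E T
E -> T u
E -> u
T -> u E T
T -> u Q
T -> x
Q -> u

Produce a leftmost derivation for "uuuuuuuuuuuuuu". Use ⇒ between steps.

S⇒SS⇒SSS⇒SSSS⇒SuESSS⇒uuuuESSS⇒uuuuuSSS⇒uuuuuuuuSS⇒uuuuuuuuuuuS⇒uuuuuuuuuuuuuu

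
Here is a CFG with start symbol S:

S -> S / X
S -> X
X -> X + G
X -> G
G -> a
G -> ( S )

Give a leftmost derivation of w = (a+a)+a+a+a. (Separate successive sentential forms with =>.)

S=>X=>X+G=>X+G+G=>X+G+G+G=>G+G+G+G=>(S)+G+G+G=>(X)+G+G+G=>(X+G)+G+G+G=>(G+G)+G+G+G=>(a+G)+G+G+G=>(a+a)+G+G+G=>(a+a)+a+G+G=>(a+a)+a+a+G=>(a+a)+a+a+a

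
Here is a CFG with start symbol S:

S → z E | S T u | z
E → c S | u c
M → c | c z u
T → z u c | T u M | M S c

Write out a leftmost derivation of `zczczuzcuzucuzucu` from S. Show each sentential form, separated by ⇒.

S ⇒ zE ⇒ zcS ⇒ zcSTu ⇒ zcSTuTu ⇒ zcSTuTuTu ⇒ zczTuTuTu ⇒ zczMScuTuTu ⇒ zczczuScuTuTu ⇒ zczczuzcuTuTu ⇒ zczczuzcuzucuTu ⇒ zczczuzcuzucuzucu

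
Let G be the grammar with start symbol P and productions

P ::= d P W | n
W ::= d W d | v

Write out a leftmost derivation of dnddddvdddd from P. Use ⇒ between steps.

P ⇒ dPW   [P ::= d P W]
dPW ⇒ dnW   [P ::= n]
dnW ⇒ dndWd   [W ::= d W d]
dndWd ⇒ dnddWdd   [W ::= d W d]
dnddWdd ⇒ dndddWddd   [W ::= d W d]
dndddWddd ⇒ dnddddWdddd   [W ::= d W d]
dnddddWdddd ⇒ dnddddvdddd   [W ::= v]

P ⇒ dPW ⇒ dnW ⇒ dndWd ⇒ dnddWdd ⇒ dndddWddd ⇒ dnddddWdddd ⇒ dnddddvdddd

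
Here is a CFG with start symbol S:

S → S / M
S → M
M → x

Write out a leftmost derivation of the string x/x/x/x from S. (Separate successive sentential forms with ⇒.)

S ⇒ S/M ⇒ S/M/M ⇒ S/M/M/M ⇒ M/M/M/M ⇒ x/M/M/M ⇒ x/x/M/M ⇒ x/x/x/M ⇒ x/x/x/x

S ⇒ S/M   [S → S / M]
S/M ⇒ S/M/M   [S → S / M]
S/M/M ⇒ S/M/M/M   [S → S / M]
S/M/M/M ⇒ M/M/M/M   [S → M]
M/M/M/M ⇒ x/M/M/M   [M → x]
x/M/M/M ⇒ x/x/M/M   [M → x]
x/x/M/M ⇒ x/x/x/M   [M → x]
x/x/x/M ⇒ x/x/x/x   [M → x]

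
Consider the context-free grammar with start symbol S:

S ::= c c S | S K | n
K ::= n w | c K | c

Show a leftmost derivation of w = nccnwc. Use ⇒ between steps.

S ⇒ SK   [S ::= S K]
SK ⇒ SKK   [S ::= S K]
SKK ⇒ SKKK   [S ::= S K]
SKKK ⇒ SKKKK   [S ::= S K]
SKKKK ⇒ nKKKK   [S ::= n]
nKKKK ⇒ ncKKK   [K ::= c]
ncKKK ⇒ nccKK   [K ::= c]
nccKK ⇒ nccnwK   [K ::= n w]
nccnwK ⇒ nccnwc   [K ::= c]

S ⇒ SK ⇒ SKK ⇒ SKKK ⇒ SKKKK ⇒ nKKKK ⇒ ncKKK ⇒ nccKK ⇒ nccnwK ⇒ nccnwc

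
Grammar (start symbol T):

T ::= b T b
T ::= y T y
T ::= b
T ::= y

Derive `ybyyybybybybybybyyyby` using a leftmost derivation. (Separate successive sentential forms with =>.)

T => yTy => ybTby => ybyTyby => ybyyTyyby => ybyyyTyyyby => ybyyybTbyyyby => ybyyybyTybyyyby => ybyyybybTbybyyyby => ybyyybybyTybybyyyby => ybyyybybybTbybybyyyby => ybyyybybybybybybyyyby

T => yTy   [T ::= y T y]
yTy => ybTby   [T ::= b T b]
ybTby => ybyTyby   [T ::= y T y]
ybyTyby => ybyyTyyby   [T ::= y T y]
ybyyTyyby => ybyyyTyyyby   [T ::= y T y]
ybyyyTyyyby => ybyyybTbyyyby   [T ::= b T b]
ybyyybTbyyyby => ybyyybyTybyyyby   [T ::= y T y]
ybyyybyTybyyyby => ybyyybybTbybyyyby   [T ::= b T b]
ybyyybybTbybyyyby => ybyyybybyTybybyyyby   [T ::= y T y]
ybyyybybyTybybyyyby => ybyyybybybTbybybyyyby   [T ::= b T b]
ybyyybybybTbybybyyyby => ybyyybybybybybybyyyby   [T ::= y]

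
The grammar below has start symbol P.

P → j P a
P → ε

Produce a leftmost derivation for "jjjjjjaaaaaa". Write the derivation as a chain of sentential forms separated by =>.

P => jPa => jjPaa => jjjPaaa => jjjjPaaaa => jjjjjPaaaaa => jjjjjjPaaaaaa => jjjjjjaaaaaa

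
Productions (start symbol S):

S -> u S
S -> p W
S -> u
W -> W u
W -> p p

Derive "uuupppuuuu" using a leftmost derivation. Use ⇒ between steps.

S⇒uS⇒uuS⇒uuuS⇒uuupW⇒uuupWu⇒uuupWuu⇒uuupWuuu⇒uuupWuuuu⇒uuupppuuuu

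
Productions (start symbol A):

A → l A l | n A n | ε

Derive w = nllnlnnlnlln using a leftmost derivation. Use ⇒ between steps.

A⇒nAn⇒nlAln⇒nllAlln⇒nllnAnlln⇒nllnlAlnlln⇒nllnlnAnlnlln⇒nllnlnnlnlln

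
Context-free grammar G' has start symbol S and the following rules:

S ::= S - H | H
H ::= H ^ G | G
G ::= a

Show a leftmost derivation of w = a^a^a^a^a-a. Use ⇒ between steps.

S ⇒ S-H ⇒ H-H ⇒ H^G-H ⇒ H^G^G-H ⇒ H^G^G^G-H ⇒ H^G^G^G^G-H ⇒ G^G^G^G^G-H ⇒ a^G^G^G^G-H ⇒ a^a^G^G^G-H ⇒ a^a^a^G^G-H ⇒ a^a^a^a^G-H ⇒ a^a^a^a^a-H ⇒ a^a^a^a^a-G ⇒ a^a^a^a^a-a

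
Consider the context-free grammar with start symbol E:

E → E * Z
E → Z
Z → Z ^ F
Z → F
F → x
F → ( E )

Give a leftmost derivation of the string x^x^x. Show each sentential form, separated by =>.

E => Z => Z^F => Z^F^F => F^F^F => x^F^F => x^x^F => x^x^x

E => Z   [E → Z]
Z => Z^F   [Z → Z ^ F]
Z^F => Z^F^F   [Z → Z ^ F]
Z^F^F => F^F^F   [Z → F]
F^F^F => x^F^F   [F → x]
x^F^F => x^x^F   [F → x]
x^x^F => x^x^x   [F → x]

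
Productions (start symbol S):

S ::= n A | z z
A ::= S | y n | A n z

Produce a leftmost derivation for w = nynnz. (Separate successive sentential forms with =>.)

S => nA   [S ::= n A]
nA => nAnz   [A ::= A n z]
nAnz => nynnz   [A ::= y n]

S=>nA=>nAnz=>nynnz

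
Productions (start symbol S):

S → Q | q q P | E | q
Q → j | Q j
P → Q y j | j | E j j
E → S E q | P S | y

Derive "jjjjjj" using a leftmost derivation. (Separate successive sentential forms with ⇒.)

S ⇒ Q   [S → Q]
Q ⇒ Qj   [Q → Q j]
Qj ⇒ Qjj   [Q → Q j]
Qjj ⇒ Qjjj   [Q → Q j]
Qjjj ⇒ Qjjjj   [Q → Q j]
Qjjjj ⇒ Qjjjjj   [Q → Q j]
Qjjjjj ⇒ jjjjjj   [Q → j]

S ⇒ Q ⇒ Qj ⇒ Qjj ⇒ Qjjj ⇒ Qjjjj ⇒ Qjjjjj ⇒ jjjjjj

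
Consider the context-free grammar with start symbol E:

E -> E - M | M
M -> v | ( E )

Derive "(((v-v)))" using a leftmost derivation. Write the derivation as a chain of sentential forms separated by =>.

E => M   [E -> M]
M => (E)   [M -> ( E )]
(E) => (M)   [E -> M]
(M) => ((E))   [M -> ( E )]
((E)) => ((M))   [E -> M]
((M)) => (((E)))   [M -> ( E )]
(((E))) => (((E-M)))   [E -> E - M]
(((E-M))) => (((M-M)))   [E -> M]
(((M-M))) => (((v-M)))   [M -> v]
(((v-M))) => (((v-v)))   [M -> v]

E => M => (E) => (M) => ((E)) => ((M)) => (((E))) => (((E-M))) => (((M-M))) => (((v-M))) => (((v-v)))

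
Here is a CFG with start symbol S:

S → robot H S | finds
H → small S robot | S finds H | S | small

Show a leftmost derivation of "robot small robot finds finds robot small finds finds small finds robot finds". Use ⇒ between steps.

S ⇒ robot H S   [S → robot H S]
robot H S ⇒ robot small S robot S   [H → small S robot]
robot small S robot S ⇒ robot small robot H S robot S   [S → robot H S]
robot small robot H S robot S ⇒ robot small robot S finds H S robot S   [H → S finds H]
robot small robot S finds H S robot S ⇒ robot small robot finds finds H S robot S   [S → finds]
robot small robot finds finds H S robot S ⇒ robot small robot finds finds S finds H S robot S   [H → S finds H]
robot small robot finds finds S finds H S robot S ⇒ robot small robot finds finds robot H S finds H S robot S   [S → robot H S]
robot small robot finds finds robot H S finds H S robot S ⇒ robot small robot finds finds robot small S finds H S robot S   [H → small]
robot small robot finds finds robot small S finds H S robot S ⇒ robot small robot finds finds robot small finds finds H S robot S   [S → finds]
robot small robot finds finds robot small finds finds H S robot S ⇒ robot small robot finds finds robot small finds finds small S robot S   [H → small]
robot small robot finds finds robot small finds finds small S robot S ⇒ robot small robot finds finds robot small finds finds small finds robot S   [S → finds]
robot small robot finds finds robot small finds finds small finds robot S ⇒ robot small robot finds finds robot small finds finds small finds robot finds   [S → finds]

S ⇒ robot H S ⇒ robot small S robot S ⇒ robot small robot H S robot S ⇒ robot small robot S finds H S robot S ⇒ robot small robot finds finds H S robot S ⇒ robot small robot finds finds S finds H S robot S ⇒ robot small robot finds finds robot H S finds H S robot S ⇒ robot small robot finds finds robot small S finds H S robot S ⇒ robot small robot finds finds robot small finds finds H S robot S ⇒ robot small robot finds finds robot small finds finds small S robot S ⇒ robot small robot finds finds robot small finds finds small finds robot S ⇒ robot small robot finds finds robot small finds finds small finds robot finds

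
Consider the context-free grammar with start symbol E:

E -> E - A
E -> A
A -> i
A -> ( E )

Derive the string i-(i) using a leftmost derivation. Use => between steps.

E=>E-A=>A-A=>i-A=>i-(E)=>i-(A)=>i-(i)

E => E-A   [E -> E - A]
E-A => A-A   [E -> A]
A-A => i-A   [A -> i]
i-A => i-(E)   [A -> ( E )]
i-(E) => i-(A)   [E -> A]
i-(A) => i-(i)   [A -> i]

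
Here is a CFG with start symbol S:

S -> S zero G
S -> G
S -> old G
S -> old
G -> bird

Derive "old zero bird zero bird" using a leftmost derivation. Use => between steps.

S => S zero G   [S -> S zero G]
S zero G => S zero G zero G   [S -> S zero G]
S zero G zero G => old zero G zero G   [S -> old]
old zero G zero G => old zero bird zero G   [G -> bird]
old zero bird zero G => old zero bird zero bird   [G -> bird]

S => S zero G => S zero G zero G => old zero G zero G => old zero bird zero G => old zero bird zero bird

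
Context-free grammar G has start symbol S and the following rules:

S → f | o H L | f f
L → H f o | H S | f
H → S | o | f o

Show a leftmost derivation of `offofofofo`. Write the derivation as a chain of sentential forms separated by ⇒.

S⇒oHL⇒oSL⇒offL⇒offHfo⇒offSfo⇒offoHLfo⇒offoSLfo⇒offofLfo⇒offofHfofo⇒offofofofo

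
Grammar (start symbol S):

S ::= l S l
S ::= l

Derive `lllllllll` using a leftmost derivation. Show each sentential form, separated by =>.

S => lSl => llSll => lllSlll => llllSllll => lllllllll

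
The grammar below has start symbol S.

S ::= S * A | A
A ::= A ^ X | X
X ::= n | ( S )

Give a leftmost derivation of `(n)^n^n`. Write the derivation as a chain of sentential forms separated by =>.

S=>A=>A^X=>A^X^X=>X^X^X=>(S)^X^X=>(A)^X^X=>(X)^X^X=>(n)^X^X=>(n)^n^X=>(n)^n^n

S => A   [S ::= A]
A => A^X   [A ::= A ^ X]
A^X => A^X^X   [A ::= A ^ X]
A^X^X => X^X^X   [A ::= X]
X^X^X => (S)^X^X   [X ::= ( S )]
(S)^X^X => (A)^X^X   [S ::= A]
(A)^X^X => (X)^X^X   [A ::= X]
(X)^X^X => (n)^X^X   [X ::= n]
(n)^X^X => (n)^n^X   [X ::= n]
(n)^n^X => (n)^n^n   [X ::= n]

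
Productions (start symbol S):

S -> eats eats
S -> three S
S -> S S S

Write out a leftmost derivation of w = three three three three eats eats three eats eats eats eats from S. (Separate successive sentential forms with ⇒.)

S ⇒ three S ⇒ three three S ⇒ three three three S ⇒ three three three S S S ⇒ three three three three S S S ⇒ three three three three eats eats S S ⇒ three three three three eats eats three S S ⇒ three three three three eats eats three eats eats S ⇒ three three three three eats eats three eats eats eats eats

S ⇒ three S   [S -> three S]
three S ⇒ three three S   [S -> three S]
three three S ⇒ three three three S   [S -> three S]
three three three S ⇒ three three three S S S   [S -> S S S]
three three three S S S ⇒ three three three three S S S   [S -> three S]
three three three three S S S ⇒ three three three three eats eats S S   [S -> eats eats]
three three three three eats eats S S ⇒ three three three three eats eats three S S   [S -> three S]
three three three three eats eats three S S ⇒ three three three three eats eats three eats eats S   [S -> eats eats]
three three three three eats eats three eats eats S ⇒ three three three three eats eats three eats eats eats eats   [S -> eats eats]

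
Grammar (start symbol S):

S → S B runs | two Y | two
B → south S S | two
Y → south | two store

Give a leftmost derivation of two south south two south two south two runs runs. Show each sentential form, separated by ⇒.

S ⇒ S B runs   [S → S B runs]
S B runs ⇒ two Y B runs   [S → two Y]
two Y B runs ⇒ two south B runs   [Y → south]
two south B runs ⇒ two south south S S runs   [B → south S S]
two south south S S runs ⇒ two south south two Y S runs   [S → two Y]
two south south two Y S runs ⇒ two south south two south S runs   [Y → south]
two south south two south S runs ⇒ two south south two south S B runs runs   [S → S B runs]
two south south two south S B runs runs ⇒ two south south two south two Y B runs runs   [S → two Y]
two south south two south two Y B runs runs ⇒ two south south two south two south B runs runs   [Y → south]
two south south two south two south B runs runs ⇒ two south south two south two south two runs runs   [B → two]

S ⇒ S B runs ⇒ two Y B runs ⇒ two south B runs ⇒ two south south S S runs ⇒ two south south two Y S runs ⇒ two south south two south S runs ⇒ two south south two south S B runs runs ⇒ two south south two south two Y B runs runs ⇒ two south south two south two south B runs runs ⇒ two south south two south two south two runs runs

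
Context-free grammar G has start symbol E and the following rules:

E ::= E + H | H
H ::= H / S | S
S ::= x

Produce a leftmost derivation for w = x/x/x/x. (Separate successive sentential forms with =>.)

E => H => H/S => H/S/S => H/S/S/S => S/S/S/S => x/S/S/S => x/x/S/S => x/x/x/S => x/x/x/x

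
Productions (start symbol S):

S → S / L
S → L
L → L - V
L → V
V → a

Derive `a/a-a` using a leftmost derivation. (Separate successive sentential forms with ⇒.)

S ⇒ S/L ⇒ L/L ⇒ V/L ⇒ a/L ⇒ a/L-V ⇒ a/V-V ⇒ a/a-V ⇒ a/a-a

S ⇒ S/L   [S → S / L]
S/L ⇒ L/L   [S → L]
L/L ⇒ V/L   [L → V]
V/L ⇒ a/L   [V → a]
a/L ⇒ a/L-V   [L → L - V]
a/L-V ⇒ a/V-V   [L → V]
a/V-V ⇒ a/a-V   [V → a]
a/a-V ⇒ a/a-a   [V → a]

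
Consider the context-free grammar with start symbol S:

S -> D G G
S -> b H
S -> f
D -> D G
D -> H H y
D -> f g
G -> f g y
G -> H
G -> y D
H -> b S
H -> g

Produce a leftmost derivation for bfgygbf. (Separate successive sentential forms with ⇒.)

S ⇒ DGG ⇒ HHyGG ⇒ bSHyGG ⇒ bfHyGG ⇒ bfgyGG ⇒ bfgyHG ⇒ bfgygG ⇒ bfgygH ⇒ bfgygbS ⇒ bfgygbf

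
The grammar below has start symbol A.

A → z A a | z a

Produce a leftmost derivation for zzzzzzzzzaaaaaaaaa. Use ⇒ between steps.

A ⇒ zAa ⇒ zzAaa ⇒ zzzAaaa ⇒ zzzzAaaaa ⇒ zzzzzAaaaaa ⇒ zzzzzzAaaaaaa ⇒ zzzzzzzAaaaaaaa ⇒ zzzzzzzzAaaaaaaaa ⇒ zzzzzzzzzaaaaaaaaa

A ⇒ zAa   [A → z A a]
zAa ⇒ zzAaa   [A → z A a]
zzAaa ⇒ zzzAaaa   [A → z A a]
zzzAaaa ⇒ zzzzAaaaa   [A → z A a]
zzzzAaaaa ⇒ zzzzzAaaaaa   [A → z A a]
zzzzzAaaaaa ⇒ zzzzzzAaaaaaa   [A → z A a]
zzzzzzAaaaaaa ⇒ zzzzzzzAaaaaaaa   [A → z A a]
zzzzzzzAaaaaaaa ⇒ zzzzzzzzAaaaaaaaa   [A → z A a]
zzzzzzzzAaaaaaaaa ⇒ zzzzzzzzzaaaaaaaaa   [A → z a]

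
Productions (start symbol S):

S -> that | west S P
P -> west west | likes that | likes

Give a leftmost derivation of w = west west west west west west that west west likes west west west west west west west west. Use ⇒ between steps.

S ⇒ west S P   [S -> west S P]
west S P ⇒ west west S P P   [S -> west S P]
west west S P P ⇒ west west west S P P P   [S -> west S P]
west west west S P P P ⇒ west west west west S P P P P   [S -> west S P]
west west west west S P P P P ⇒ west west west west west S P P P P P   [S -> west S P]
west west west west west S P P P P P ⇒ west west west west west west S P P P P P P   [S -> west S P]
west west west west west west S P P P P P P ⇒ west west west west west west that P P P P P P   [S -> that]
west west west west west west that P P P P P P ⇒ west west west west west west that west west P P P P P   [P -> west west]
west west west west west west that west west P P P P P ⇒ west west west west west west that west west likes P P P P   [P -> likes]
west west west west west west that west west likes P P P P ⇒ west west west west west west that west west likes west west P P P   [P -> west west]
west west west west west west that west west likes west west P P P ⇒ west west west west west west that west west likes west west west west P P   [P -> west west]
west west west west west west that west west likes west west west west P P ⇒ west west west west west west that west west likes west west west west west west P   [P -> west west]
west west west west west west that west west likes west west west west west west P ⇒ west west west west west west that west west likes west west west west west west west west   [P -> west west]

S ⇒ west S P ⇒ west west S P P ⇒ west west west S P P P ⇒ west west west west S P P P P ⇒ west west west west west S P P P P P ⇒ west west west west west west S P P P P P P ⇒ west west west west west west that P P P P P P ⇒ west west west west west west that west west P P P P P ⇒ west west west west west west that west west likes P P P P ⇒ west west west west west west that west west likes west west P P P ⇒ west west west west west west that west west likes west west west west P P ⇒ west west west west west west that west west likes west west west west west west P ⇒ west west west west west west that west west likes west west west west west west west west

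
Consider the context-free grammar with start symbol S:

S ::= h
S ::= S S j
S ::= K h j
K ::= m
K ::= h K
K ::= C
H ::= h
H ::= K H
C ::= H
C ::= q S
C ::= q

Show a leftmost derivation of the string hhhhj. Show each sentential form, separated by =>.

S => Khj   [S ::= K h j]
Khj => hKhj   [K ::= h K]
hKhj => hhKhj   [K ::= h K]
hhKhj => hhChj   [K ::= C]
hhChj => hhHhj   [C ::= H]
hhHhj => hhhhj   [H ::= h]

S => Khj => hKhj => hhKhj => hhChj => hhHhj => hhhhj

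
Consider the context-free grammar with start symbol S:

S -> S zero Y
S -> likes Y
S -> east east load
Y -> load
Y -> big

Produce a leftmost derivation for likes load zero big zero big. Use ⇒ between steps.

S ⇒ S zero Y   [S -> S zero Y]
S zero Y ⇒ S zero Y zero Y   [S -> S zero Y]
S zero Y zero Y ⇒ likes Y zero Y zero Y   [S -> likes Y]
likes Y zero Y zero Y ⇒ likes load zero Y zero Y   [Y -> load]
likes load zero Y zero Y ⇒ likes load zero big zero Y   [Y -> big]
likes load zero big zero Y ⇒ likes load zero big zero big   [Y -> big]

S ⇒ S zero Y ⇒ S zero Y zero Y ⇒ likes Y zero Y zero Y ⇒ likes load zero Y zero Y ⇒ likes load zero big zero Y ⇒ likes load zero big zero big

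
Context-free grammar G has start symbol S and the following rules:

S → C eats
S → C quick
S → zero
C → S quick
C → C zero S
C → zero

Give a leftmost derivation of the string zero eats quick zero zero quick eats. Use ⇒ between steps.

S ⇒ C eats ⇒ C zero S eats ⇒ S quick zero S eats ⇒ C eats quick zero S eats ⇒ zero eats quick zero S eats ⇒ zero eats quick zero C quick eats ⇒ zero eats quick zero zero quick eats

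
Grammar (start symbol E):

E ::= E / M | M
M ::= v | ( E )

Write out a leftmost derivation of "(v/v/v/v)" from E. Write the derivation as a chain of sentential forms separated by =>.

E => M => (E) => (E/M) => (E/M/M) => (E/M/M/M) => (M/M/M/M) => (v/M/M/M) => (v/v/M/M) => (v/v/v/M) => (v/v/v/v)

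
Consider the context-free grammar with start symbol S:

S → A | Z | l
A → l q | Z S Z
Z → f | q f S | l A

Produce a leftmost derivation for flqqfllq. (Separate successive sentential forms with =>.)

S => A => ZSZ => fSZ => fAZ => flqZ => flqqfS => flqqfZ => flqqflA => flqqfllq

S => A   [S → A]
A => ZSZ   [A → Z S Z]
ZSZ => fSZ   [Z → f]
fSZ => fAZ   [S → A]
fAZ => flqZ   [A → l q]
flqZ => flqqfS   [Z → q f S]
flqqfS => flqqfZ   [S → Z]
flqqfZ => flqqflA   [Z → l A]
flqqflA => flqqfllq   [A → l q]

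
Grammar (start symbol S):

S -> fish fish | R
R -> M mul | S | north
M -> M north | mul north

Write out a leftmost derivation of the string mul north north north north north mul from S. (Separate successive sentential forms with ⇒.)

S ⇒ R ⇒ M mul ⇒ M north mul ⇒ M north north mul ⇒ M north north north mul ⇒ M north north north north mul ⇒ mul north north north north north mul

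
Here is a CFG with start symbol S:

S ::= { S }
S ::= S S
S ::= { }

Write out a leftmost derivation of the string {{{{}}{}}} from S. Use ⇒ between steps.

S ⇒ {S}   [S ::= { S }]
{S} ⇒ {{S}}   [S ::= { S }]
{{S}} ⇒ {{SS}}   [S ::= S S]
{{SS}} ⇒ {{{S}S}}   [S ::= { S }]
{{{S}S}} ⇒ {{{{}}S}}   [S ::= { }]
{{{{}}S}} ⇒ {{{{}}{}}}   [S ::= { }]

S ⇒ {S} ⇒ {{S}} ⇒ {{SS}} ⇒ {{{S}S}} ⇒ {{{{}}S}} ⇒ {{{{}}{}}}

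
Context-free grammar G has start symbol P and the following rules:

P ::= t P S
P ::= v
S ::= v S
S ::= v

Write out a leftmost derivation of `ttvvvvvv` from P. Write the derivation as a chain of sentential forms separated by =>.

P => tPS => ttPSS => ttvSS => ttvvSS => ttvvvS => ttvvvvS => ttvvvvvS => ttvvvvvv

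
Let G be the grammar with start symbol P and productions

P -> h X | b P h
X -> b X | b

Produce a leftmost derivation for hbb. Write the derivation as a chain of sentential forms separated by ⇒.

P ⇒ hX ⇒ hbX ⇒ hbb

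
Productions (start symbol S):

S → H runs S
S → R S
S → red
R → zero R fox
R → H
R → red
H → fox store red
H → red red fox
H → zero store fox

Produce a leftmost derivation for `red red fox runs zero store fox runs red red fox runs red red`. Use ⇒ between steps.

S ⇒ H runs S ⇒ red red fox runs S ⇒ red red fox runs H runs S ⇒ red red fox runs zero store fox runs S ⇒ red red fox runs zero store fox runs H runs S ⇒ red red fox runs zero store fox runs red red fox runs S ⇒ red red fox runs zero store fox runs red red fox runs R S ⇒ red red fox runs zero store fox runs red red fox runs red S ⇒ red red fox runs zero store fox runs red red fox runs red red

S ⇒ H runs S   [S → H runs S]
H runs S ⇒ red red fox runs S   [H → red red fox]
red red fox runs S ⇒ red red fox runs H runs S   [S → H runs S]
red red fox runs H runs S ⇒ red red fox runs zero store fox runs S   [H → zero store fox]
red red fox runs zero store fox runs S ⇒ red red fox runs zero store fox runs H runs S   [S → H runs S]
red red fox runs zero store fox runs H runs S ⇒ red red fox runs zero store fox runs red red fox runs S   [H → red red fox]
red red fox runs zero store fox runs red red fox runs S ⇒ red red fox runs zero store fox runs red red fox runs R S   [S → R S]
red red fox runs zero store fox runs red red fox runs R S ⇒ red red fox runs zero store fox runs red red fox runs red S   [R → red]
red red fox runs zero store fox runs red red fox runs red S ⇒ red red fox runs zero store fox runs red red fox runs red red   [S → red]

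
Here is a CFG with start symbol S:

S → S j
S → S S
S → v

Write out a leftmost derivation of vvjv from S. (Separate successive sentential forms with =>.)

S => SS => vS => vSS => vSjS => vvjS => vvjv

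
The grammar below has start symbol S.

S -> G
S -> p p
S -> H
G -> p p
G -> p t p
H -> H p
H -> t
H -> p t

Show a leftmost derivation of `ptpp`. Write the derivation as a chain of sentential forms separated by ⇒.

S ⇒ H   [S -> H]
H ⇒ Hp   [H -> H p]
Hp ⇒ Hpp   [H -> H p]
Hpp ⇒ ptpp   [H -> p t]

S⇒H⇒Hp⇒Hpp⇒ptpp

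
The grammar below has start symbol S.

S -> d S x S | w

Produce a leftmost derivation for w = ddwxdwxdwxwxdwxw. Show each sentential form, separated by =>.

S => dSxS => ddSxSxS => ddwxSxS => ddwxdSxSxS => ddwxdwxSxS => ddwxdwxdSxSxS => ddwxdwxdwxSxS => ddwxdwxdwxwxS => ddwxdwxdwxwxdSxS => ddwxdwxdwxwxdwxS => ddwxdwxdwxwxdwxw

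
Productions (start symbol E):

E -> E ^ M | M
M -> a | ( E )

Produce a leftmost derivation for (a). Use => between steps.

E => M => (E) => (M) => (a)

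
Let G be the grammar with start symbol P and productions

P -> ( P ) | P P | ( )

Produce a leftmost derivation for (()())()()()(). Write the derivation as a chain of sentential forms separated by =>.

P => PP => PPP => (P)PP => (PP)PP => (()P)PP => (()())PP => (()())PPP => (()())()PP => (()())()()P => (()())()()PP => (()())()()()P => (()())()()()()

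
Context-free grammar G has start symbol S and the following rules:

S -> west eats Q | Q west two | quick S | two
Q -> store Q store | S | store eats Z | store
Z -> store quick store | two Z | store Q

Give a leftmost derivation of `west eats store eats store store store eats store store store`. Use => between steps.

S => west eats Q => west eats store eats Z => west eats store eats store Q => west eats store eats store store Q store => west eats store eats store store store eats Z store => west eats store eats store store store eats store Q store => west eats store eats store store store eats store store store

S => west eats Q   [S -> west eats Q]
west eats Q => west eats store eats Z   [Q -> store eats Z]
west eats store eats Z => west eats store eats store Q   [Z -> store Q]
west eats store eats store Q => west eats store eats store store Q store   [Q -> store Q store]
west eats store eats store store Q store => west eats store eats store store store eats Z store   [Q -> store eats Z]
west eats store eats store store store eats Z store => west eats store eats store store store eats store Q store   [Z -> store Q]
west eats store eats store store store eats store Q store => west eats store eats store store store eats store store store   [Q -> store]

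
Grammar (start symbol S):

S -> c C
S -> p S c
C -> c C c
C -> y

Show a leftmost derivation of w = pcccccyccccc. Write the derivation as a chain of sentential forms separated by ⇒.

S ⇒ pSc   [S -> p S c]
pSc ⇒ pcCc   [S -> c C]
pcCc ⇒ pccCcc   [C -> c C c]
pccCcc ⇒ pcccCccc   [C -> c C c]
pcccCccc ⇒ pccccCcccc   [C -> c C c]
pccccCcccc ⇒ pcccccCccccc   [C -> c C c]
pcccccCccccc ⇒ pcccccyccccc   [C -> y]

S⇒pSc⇒pcCc⇒pccCcc⇒pcccCccc⇒pccccCcccc⇒pcccccCccccc⇒pcccccyccccc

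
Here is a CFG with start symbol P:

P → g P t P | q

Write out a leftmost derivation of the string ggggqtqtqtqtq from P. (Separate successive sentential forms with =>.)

P=>gPtP=>ggPtPtP=>gggPtPtPtP=>ggggPtPtPtPtP=>ggggqtPtPtPtP=>ggggqtqtPtPtP=>ggggqtqtqtPtP=>ggggqtqtqtqtP=>ggggqtqtqtqtq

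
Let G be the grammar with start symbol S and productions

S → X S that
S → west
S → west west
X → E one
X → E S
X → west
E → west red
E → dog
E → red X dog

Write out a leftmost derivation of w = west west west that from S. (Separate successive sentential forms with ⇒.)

S ⇒ X S that ⇒ west S that ⇒ west west west that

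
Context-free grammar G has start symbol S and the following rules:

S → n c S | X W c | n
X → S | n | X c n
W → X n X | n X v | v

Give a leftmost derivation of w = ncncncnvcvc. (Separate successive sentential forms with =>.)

S=>ncS=>ncncS=>ncncXWc=>ncncSWc=>ncncXWcWc=>ncncXcnWcWc=>ncncncnWcWc=>ncncncnvcWc=>ncncncnvcvc

S => ncS   [S → n c S]
ncS => ncncS   [S → n c S]
ncncS => ncncXWc   [S → X W c]
ncncXWc => ncncSWc   [X → S]
ncncSWc => ncncXWcWc   [S → X W c]
ncncXWcWc => ncncXcnWcWc   [X → X c n]
ncncXcnWcWc => ncncncnWcWc   [X → n]
ncncncnWcWc => ncncncnvcWc   [W → v]
ncncncnvcWc => ncncncnvcvc   [W → v]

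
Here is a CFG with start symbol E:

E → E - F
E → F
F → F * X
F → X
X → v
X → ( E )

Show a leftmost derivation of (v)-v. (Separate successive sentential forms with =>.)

E => E-F => F-F => X-F => (E)-F => (F)-F => (X)-F => (v)-F => (v)-X => (v)-v

E => E-F   [E → E - F]
E-F => F-F   [E → F]
F-F => X-F   [F → X]
X-F => (E)-F   [X → ( E )]
(E)-F => (F)-F   [E → F]
(F)-F => (X)-F   [F → X]
(X)-F => (v)-F   [X → v]
(v)-F => (v)-X   [F → X]
(v)-X => (v)-v   [X → v]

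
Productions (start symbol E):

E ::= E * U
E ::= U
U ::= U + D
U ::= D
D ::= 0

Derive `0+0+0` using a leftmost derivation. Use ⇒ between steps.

E ⇒ U ⇒ U+D ⇒ U+D+D ⇒ D+D+D ⇒ 0+D+D ⇒ 0+0+D ⇒ 0+0+0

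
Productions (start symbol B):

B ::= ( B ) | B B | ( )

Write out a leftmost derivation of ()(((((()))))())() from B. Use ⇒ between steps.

B ⇒ BB ⇒ ()B ⇒ ()BB ⇒ ()(B)B ⇒ ()(BB)B ⇒ ()((B)B)B ⇒ ()(((B))B)B ⇒ ()((((B)))B)B ⇒ ()(((((B))))B)B ⇒ ()(((((()))))B)B ⇒ ()(((((()))))())B ⇒ ()(((((()))))())()

B ⇒ BB   [B ::= B B]
BB ⇒ ()B   [B ::= ( )]
()B ⇒ ()BB   [B ::= B B]
()BB ⇒ ()(B)B   [B ::= ( B )]
()(B)B ⇒ ()(BB)B   [B ::= B B]
()(BB)B ⇒ ()((B)B)B   [B ::= ( B )]
()((B)B)B ⇒ ()(((B))B)B   [B ::= ( B )]
()(((B))B)B ⇒ ()((((B)))B)B   [B ::= ( B )]
()((((B)))B)B ⇒ ()(((((B))))B)B   [B ::= ( B )]
()(((((B))))B)B ⇒ ()(((((()))))B)B   [B ::= ( )]
()(((((()))))B)B ⇒ ()(((((()))))())B   [B ::= ( )]
()(((((()))))())B ⇒ ()(((((()))))())()   [B ::= ( )]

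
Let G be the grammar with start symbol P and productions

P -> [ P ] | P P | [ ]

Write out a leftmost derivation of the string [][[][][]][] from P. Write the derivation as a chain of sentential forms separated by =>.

P => PP => PPP => []PP => [][P]P => [][PP]P => [][PPP]P => [][[]PP]P => [][[][]P]P => [][[][][]]P => [][[][][]][]

P => PP   [P -> P P]
PP => PPP   [P -> P P]
PPP => []PP   [P -> [ ]]
[]PP => [][P]P   [P -> [ P ]]
[][P]P => [][PP]P   [P -> P P]
[][PP]P => [][PPP]P   [P -> P P]
[][PPP]P => [][[]PP]P   [P -> [ ]]
[][[]PP]P => [][[][]P]P   [P -> [ ]]
[][[][]P]P => [][[][][]]P   [P -> [ ]]
[][[][][]]P => [][[][][]][]   [P -> [ ]]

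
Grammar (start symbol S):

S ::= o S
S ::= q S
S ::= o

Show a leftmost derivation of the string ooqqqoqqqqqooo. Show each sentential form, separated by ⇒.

S ⇒ oS ⇒ ooS ⇒ ooqS ⇒ ooqqS ⇒ ooqqqS ⇒ ooqqqoS ⇒ ooqqqoqS ⇒ ooqqqoqqS ⇒ ooqqqoqqqS ⇒ ooqqqoqqqqS ⇒ ooqqqoqqqqqS ⇒ ooqqqoqqqqqoS ⇒ ooqqqoqqqqqooS ⇒ ooqqqoqqqqqooo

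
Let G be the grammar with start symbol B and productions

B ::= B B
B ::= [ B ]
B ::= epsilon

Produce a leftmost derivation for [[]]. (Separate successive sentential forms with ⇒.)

B ⇒ BB   [B ::= B B]
BB ⇒ BBB   [B ::= B B]
BBB ⇒ BBBB   [B ::= B B]
BBBB ⇒ [B]BBB   [B ::= [ B ]]
[B]BBB ⇒ [[B]]BBB   [B ::= [ B ]]
[[B]]BBB ⇒ [[]]BBB   [B ::= epsilon]
[[]]BBB ⇒ [[]]BB   [B ::= epsilon]
[[]]BB ⇒ [[]]B   [B ::= epsilon]
[[]]B ⇒ [[]]   [B ::= epsilon]

B ⇒ BB ⇒ BBB ⇒ BBBB ⇒ [B]BBB ⇒ [[B]]BBB ⇒ [[]]BBB ⇒ [[]]BB ⇒ [[]]B ⇒ [[]]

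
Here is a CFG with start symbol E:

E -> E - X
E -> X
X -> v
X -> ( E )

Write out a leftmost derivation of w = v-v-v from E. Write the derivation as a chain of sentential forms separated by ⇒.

E ⇒ E-X ⇒ E-X-X ⇒ X-X-X ⇒ v-X-X ⇒ v-v-X ⇒ v-v-v

E ⇒ E-X   [E -> E - X]
E-X ⇒ E-X-X   [E -> E - X]
E-X-X ⇒ X-X-X   [E -> X]
X-X-X ⇒ v-X-X   [X -> v]
v-X-X ⇒ v-v-X   [X -> v]
v-v-X ⇒ v-v-v   [X -> v]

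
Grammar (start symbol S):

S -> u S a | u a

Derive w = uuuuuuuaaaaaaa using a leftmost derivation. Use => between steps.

S=>uSa=>uuSaa=>uuuSaaa=>uuuuSaaaa=>uuuuuSaaaaa=>uuuuuuSaaaaaa=>uuuuuuuaaaaaaa

S => uSa   [S -> u S a]
uSa => uuSaa   [S -> u S a]
uuSaa => uuuSaaa   [S -> u S a]
uuuSaaa => uuuuSaaaa   [S -> u S a]
uuuuSaaaa => uuuuuSaaaaa   [S -> u S a]
uuuuuSaaaaa => uuuuuuSaaaaaa   [S -> u S a]
uuuuuuSaaaaaa => uuuuuuuaaaaaaa   [S -> u a]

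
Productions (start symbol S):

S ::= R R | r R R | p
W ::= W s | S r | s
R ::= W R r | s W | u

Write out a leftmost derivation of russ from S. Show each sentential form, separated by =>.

S => rRR => ruR => rusW => russ

S => rRR   [S ::= r R R]
rRR => ruR   [R ::= u]
ruR => rusW   [R ::= s W]
rusW => russ   [W ::= s]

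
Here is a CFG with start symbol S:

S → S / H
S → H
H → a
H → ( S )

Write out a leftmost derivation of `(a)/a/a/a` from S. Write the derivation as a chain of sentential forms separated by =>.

S => S/H => S/H/H => S/H/H/H => H/H/H/H => (S)/H/H/H => (H)/H/H/H => (a)/H/H/H => (a)/a/H/H => (a)/a/a/H => (a)/a/a/a

S => S/H   [S → S / H]
S/H => S/H/H   [S → S / H]
S/H/H => S/H/H/H   [S → S / H]
S/H/H/H => H/H/H/H   [S → H]
H/H/H/H => (S)/H/H/H   [H → ( S )]
(S)/H/H/H => (H)/H/H/H   [S → H]
(H)/H/H/H => (a)/H/H/H   [H → a]
(a)/H/H/H => (a)/a/H/H   [H → a]
(a)/a/H/H => (a)/a/a/H   [H → a]
(a)/a/a/H => (a)/a/a/a   [H → a]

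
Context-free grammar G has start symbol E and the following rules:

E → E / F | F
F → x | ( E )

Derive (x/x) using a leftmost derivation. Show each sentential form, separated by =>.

E => F => (E) => (E/F) => (F/F) => (x/F) => (x/x)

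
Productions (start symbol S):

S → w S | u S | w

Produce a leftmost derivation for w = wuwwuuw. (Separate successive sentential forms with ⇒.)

S ⇒ wS   [S → w S]
wS ⇒ wuS   [S → u S]
wuS ⇒ wuwS   [S → w S]
wuwS ⇒ wuwwS   [S → w S]
wuwwS ⇒ wuwwuS   [S → u S]
wuwwuS ⇒ wuwwuuS   [S → u S]
wuwwuuS ⇒ wuwwuuw   [S → w]

S ⇒ wS ⇒ wuS ⇒ wuwS ⇒ wuwwS ⇒ wuwwuS ⇒ wuwwuuS ⇒ wuwwuuw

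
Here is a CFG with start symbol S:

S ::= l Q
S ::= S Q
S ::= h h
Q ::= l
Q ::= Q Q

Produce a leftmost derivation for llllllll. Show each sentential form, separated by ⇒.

S ⇒ SQ ⇒ SQQ ⇒ lQQQ ⇒ llQQ ⇒ llQQQ ⇒ llQQQQ ⇒ llQQQQQ ⇒ llQQQQQQ ⇒ lllQQQQQ ⇒ llllQQQQ ⇒ lllllQQQ ⇒ llllllQQ ⇒ lllllllQ ⇒ llllllll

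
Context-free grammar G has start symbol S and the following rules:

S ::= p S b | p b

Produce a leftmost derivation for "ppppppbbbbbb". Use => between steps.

S => pSb   [S ::= p S b]
pSb => ppSbb   [S ::= p S b]
ppSbb => pppSbbb   [S ::= p S b]
pppSbbb => ppppSbbbb   [S ::= p S b]
ppppSbbbb => pppppSbbbbb   [S ::= p S b]
pppppSbbbbb => ppppppbbbbbb   [S ::= p b]

S => pSb => ppSbb => pppSbbb => ppppSbbbb => pppppSbbbbb => ppppppbbbbbb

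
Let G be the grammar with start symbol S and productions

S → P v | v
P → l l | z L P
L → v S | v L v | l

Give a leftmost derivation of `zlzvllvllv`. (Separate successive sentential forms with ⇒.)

S ⇒ Pv ⇒ zLPv ⇒ zlPv ⇒ zlzLPv ⇒ zlzvSPv ⇒ zlzvPvPv ⇒ zlzvllvPv ⇒ zlzvllvllv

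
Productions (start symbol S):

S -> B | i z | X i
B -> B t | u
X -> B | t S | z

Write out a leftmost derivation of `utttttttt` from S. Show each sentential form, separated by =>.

S => B => Bt => Btt => Bttt => Btttt => Bttttt => Btttttt => Bttttttt => Btttttttt => utttttttt

S => B   [S -> B]
B => Bt   [B -> B t]
Bt => Btt   [B -> B t]
Btt => Bttt   [B -> B t]
Bttt => Btttt   [B -> B t]
Btttt => Bttttt   [B -> B t]
Bttttt => Btttttt   [B -> B t]
Btttttt => Bttttttt   [B -> B t]
Bttttttt => Btttttttt   [B -> B t]
Btttttttt => utttttttt   [B -> u]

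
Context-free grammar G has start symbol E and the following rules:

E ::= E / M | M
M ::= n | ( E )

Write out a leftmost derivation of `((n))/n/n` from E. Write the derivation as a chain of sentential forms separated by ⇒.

E ⇒ E/M ⇒ E/M/M ⇒ M/M/M ⇒ (E)/M/M ⇒ (M)/M/M ⇒ ((E))/M/M ⇒ ((M))/M/M ⇒ ((n))/M/M ⇒ ((n))/n/M ⇒ ((n))/n/n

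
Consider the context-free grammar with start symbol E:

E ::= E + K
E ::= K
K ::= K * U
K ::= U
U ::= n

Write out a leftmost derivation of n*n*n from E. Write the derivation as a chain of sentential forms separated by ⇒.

E ⇒ K   [E ::= K]
K ⇒ K*U   [K ::= K * U]
K*U ⇒ K*U*U   [K ::= K * U]
K*U*U ⇒ U*U*U   [K ::= U]
U*U*U ⇒ n*U*U   [U ::= n]
n*U*U ⇒ n*n*U   [U ::= n]
n*n*U ⇒ n*n*n   [U ::= n]

E ⇒ K ⇒ K*U ⇒ K*U*U ⇒ U*U*U ⇒ n*U*U ⇒ n*n*U ⇒ n*n*n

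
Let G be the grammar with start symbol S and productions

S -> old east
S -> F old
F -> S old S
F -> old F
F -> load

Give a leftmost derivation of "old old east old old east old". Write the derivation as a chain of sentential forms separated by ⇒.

S ⇒ F old   [S -> F old]
F old ⇒ old F old   [F -> old F]
old F old ⇒ old S old S old   [F -> S old S]
old S old S old ⇒ old old east old S old   [S -> old east]
old old east old S old ⇒ old old east old old east old   [S -> old east]

S ⇒ F old ⇒ old F old ⇒ old S old S old ⇒ old old east old S old ⇒ old old east old old east old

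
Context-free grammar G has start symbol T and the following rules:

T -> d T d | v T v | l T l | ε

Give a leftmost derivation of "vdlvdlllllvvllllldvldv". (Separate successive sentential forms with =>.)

T => vTv   [T -> v T v]
vTv => vdTdv   [T -> d T d]
vdTdv => vdlTldv   [T -> l T l]
vdlTldv => vdlvTvldv   [T -> v T v]
vdlvTvldv => vdlvdTdvldv   [T -> d T d]
vdlvdTdvldv => vdlvdlTldvldv   [T -> l T l]
vdlvdlTldvldv => vdlvdllTlldvldv   [T -> l T l]
vdlvdllTlldvldv => vdlvdlllTllldvldv   [T -> l T l]
vdlvdlllTllldvldv => vdlvdllllTlllldvldv   [T -> l T l]
vdlvdllllTlllldvldv => vdlvdlllllTllllldvldv   [T -> l T l]
vdlvdlllllTllllldvldv => vdlvdlllllvTvllllldvldv   [T -> v T v]
vdlvdlllllvTvllllldvldv => vdlvdlllllvvllllldvldv   [T -> ε]

T=>vTv=>vdTdv=>vdlTldv=>vdlvTvldv=>vdlvdTdvldv=>vdlvdlTldvldv=>vdlvdllTlldvldv=>vdlvdlllTllldvldv=>vdlvdllllTlllldvldv=>vdlvdlllllTllllldvldv=>vdlvdlllllvTvllllldvldv=>vdlvdlllllvvllllldvldv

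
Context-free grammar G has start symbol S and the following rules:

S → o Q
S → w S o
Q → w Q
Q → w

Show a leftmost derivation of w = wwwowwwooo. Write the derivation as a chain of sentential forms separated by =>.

S => wSo   [S → w S o]
wSo => wwSoo   [S → w S o]
wwSoo => wwwSooo   [S → w S o]
wwwSooo => wwwoQooo   [S → o Q]
wwwoQooo => wwwowQooo   [Q → w Q]
wwwowQooo => wwwowwQooo   [Q → w Q]
wwwowwQooo => wwwowwwooo   [Q → w]

S => wSo => wwSoo => wwwSooo => wwwoQooo => wwwowQooo => wwwowwQooo => wwwowwwooo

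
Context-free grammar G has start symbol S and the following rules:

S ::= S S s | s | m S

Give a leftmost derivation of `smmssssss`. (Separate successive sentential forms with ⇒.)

S ⇒ SSs ⇒ sSs ⇒ sSSss ⇒ smSSss ⇒ smSSsSss ⇒ smmSSsSss ⇒ smmsSsSss ⇒ smmsssSss ⇒ smmssssss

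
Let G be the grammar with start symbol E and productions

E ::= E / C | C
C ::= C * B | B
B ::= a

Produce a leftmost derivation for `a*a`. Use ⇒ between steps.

E ⇒ C   [E ::= C]
C ⇒ C*B   [C ::= C * B]
C*B ⇒ B*B   [C ::= B]
B*B ⇒ a*B   [B ::= a]
a*B ⇒ a*a   [B ::= a]

E ⇒ C ⇒ C*B ⇒ B*B ⇒ a*B ⇒ a*a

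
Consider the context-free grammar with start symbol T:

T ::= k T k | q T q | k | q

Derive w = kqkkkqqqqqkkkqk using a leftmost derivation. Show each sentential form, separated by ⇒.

T ⇒ kTk ⇒ kqTqk ⇒ kqkTkqk ⇒ kqkkTkkqk ⇒ kqkkkTkkkqk ⇒ kqkkkqTqkkkqk ⇒ kqkkkqqTqqkkkqk ⇒ kqkkkqqqqqkkkqk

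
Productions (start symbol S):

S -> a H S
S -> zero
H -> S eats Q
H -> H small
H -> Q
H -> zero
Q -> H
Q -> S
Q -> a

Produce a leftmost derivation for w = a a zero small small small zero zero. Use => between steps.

S => a H S => a Q S => a S S => a a H S S => a a H small S S => a a H small small S S => a a H small small small S S => a a Q small small small S S => a a S small small small S S => a a zero small small small S S => a a zero small small small zero S => a a zero small small small zero zero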